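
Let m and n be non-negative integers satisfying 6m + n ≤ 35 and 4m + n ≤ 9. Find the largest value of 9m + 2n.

20

Relaxing integrality, the LP optimum is 20.25 at (m,n) = (2.25, 0), which is not an integer point.
(m,n)=(2,1): 6·2+1·1=13≤35, 4·2+1·1=9≤9, objective 20.
(m,n)=(2,0): 6·2+1·0=12≤35, 4·2+1·0=8≤9, objective 18.
(m,n)=(1,2): 6·1+1·2=8≤35, 4·1+1·2=6≤9, objective 13.
(m,n)=(1,1): 6·1+1·1=7≤35, 4·1+1·1=5≤9, objective 11.
No feasible integer point exceeds 20.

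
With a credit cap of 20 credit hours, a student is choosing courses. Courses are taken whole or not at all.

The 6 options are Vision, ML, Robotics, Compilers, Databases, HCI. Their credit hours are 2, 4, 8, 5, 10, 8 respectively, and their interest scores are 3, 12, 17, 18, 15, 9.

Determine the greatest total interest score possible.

50

Allowing fractional choices, the relaxed optimum would be about 51.5, but courses are indivisible.
ML + Robotics + Compilers: credit hours 4 + 8 + 5 = 17 ≤ 20, interest score 12 + 17 + 18 = 47.
Vision + ML + Robotics + Compilers: credit hours 2 + 4 + 8 + 5 = 19 ≤ 20, interest score 3 + 12 + 17 + 18 = 50.
Best is Vision, ML, Robotics, and Compilers with total interest score 50.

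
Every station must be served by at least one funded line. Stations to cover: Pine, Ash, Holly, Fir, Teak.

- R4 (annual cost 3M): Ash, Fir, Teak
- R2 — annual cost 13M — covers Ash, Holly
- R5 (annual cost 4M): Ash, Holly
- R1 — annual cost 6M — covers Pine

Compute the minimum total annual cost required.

Choose R4, R5, and R1: together they cover Pine, Ash, Holly, Fir, Teak — every station.
Total annual cost: 3 + 4 + 6 = 13.

13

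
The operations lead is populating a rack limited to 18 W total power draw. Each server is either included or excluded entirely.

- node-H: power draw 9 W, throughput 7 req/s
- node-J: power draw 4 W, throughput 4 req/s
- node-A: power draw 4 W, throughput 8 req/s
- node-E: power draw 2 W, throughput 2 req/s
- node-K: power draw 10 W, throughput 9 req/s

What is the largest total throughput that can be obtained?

21

Treat it as a binary knapsack problem.
Allowing fractional choices, the relaxed optimum would be about 21.2, but servers are indivisible.
node-A + node-E + node-K: power draw 4 + 2 + 10 = 16 ≤ 18, throughput 8 + 2 + 9 = 19.
node-H + node-J + node-A: power draw 9 + 4 + 4 = 17 ≤ 18, throughput 7 + 4 + 8 = 19.
node-J + node-A + node-K: power draw 4 + 4 + 10 = 18 ≤ 18, throughput 4 + 8 + 9 = 21.
Best is node-J, node-A, and node-K with total throughput 21.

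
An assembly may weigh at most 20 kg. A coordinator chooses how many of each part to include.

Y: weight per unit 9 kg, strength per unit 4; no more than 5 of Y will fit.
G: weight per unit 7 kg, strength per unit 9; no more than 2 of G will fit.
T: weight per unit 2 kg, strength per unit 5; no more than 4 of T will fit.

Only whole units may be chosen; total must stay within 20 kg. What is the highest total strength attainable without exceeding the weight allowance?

33

1×G and 4×T: weight 15 ≤ 20, strength 1·9 + 4·5 = 29.
2×G and 3×T: weight 20 ≤ 20, strength 2·9 + 3·5 = 33.
Best is 33.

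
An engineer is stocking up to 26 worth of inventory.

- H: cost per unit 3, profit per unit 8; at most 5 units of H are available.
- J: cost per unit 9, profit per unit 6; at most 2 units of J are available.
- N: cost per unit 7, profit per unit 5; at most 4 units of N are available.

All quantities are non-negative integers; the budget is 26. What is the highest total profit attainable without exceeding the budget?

46

Take 5×H and 1×J: cost 24 ≤ 26, profit 5·8 + 1·6 = 46.
H has the best ratio (8/3) and is taken to its limit of 5; remaining capacity is filled optimally with the others.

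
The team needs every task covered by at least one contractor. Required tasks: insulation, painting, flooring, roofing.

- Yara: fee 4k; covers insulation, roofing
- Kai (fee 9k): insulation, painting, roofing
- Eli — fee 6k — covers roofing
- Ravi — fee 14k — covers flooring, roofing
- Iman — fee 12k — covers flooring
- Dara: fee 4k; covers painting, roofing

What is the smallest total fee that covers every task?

This is a weighted set-cover instance.
Choose Yara, Iman, and Dara: together they cover insulation, painting, flooring, roofing — every task.
Total fee: 4 + 12 + 4 = 20.
No cover costs less than 20.

20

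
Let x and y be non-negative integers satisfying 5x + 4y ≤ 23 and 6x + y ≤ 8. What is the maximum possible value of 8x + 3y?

15

Relaxing integrality, the LP optimum is 19.26 at (x,y) = (0.474, 5.16), which is not an integer point.
(x,y)=(0,5): 5·0+4·5=20≤23, 6·0+1·5=5≤8, objective 15.
(x,y)=(0,4): 5·0+4·4=16≤23, 6·0+1·4=4≤8, objective 12.
Maximum is 15 at (x,y)=(0,5).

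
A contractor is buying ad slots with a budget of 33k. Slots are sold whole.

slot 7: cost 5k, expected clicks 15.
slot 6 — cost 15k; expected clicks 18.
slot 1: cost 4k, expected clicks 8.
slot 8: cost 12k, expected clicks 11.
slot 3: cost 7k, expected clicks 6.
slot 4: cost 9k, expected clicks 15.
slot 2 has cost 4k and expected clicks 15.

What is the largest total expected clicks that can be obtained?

63

slot 7 + slot 6 + slot 4 + slot 2: cost 5 + 15 + 9 + 4 = 33 ≤ 33, expected clicks 15 + 18 + 15 + 15 = 63.
slot 7 + slot 1 + slot 3 + slot 4 + slot 2: cost 5 + 4 + 7 + 9 + 4 = 29 ≤ 33, expected clicks 15 + 8 + 6 + 15 + 15 = 59.
Best is slot 7, slot 6, slot 4, and slot 2 with total expected clicks 63.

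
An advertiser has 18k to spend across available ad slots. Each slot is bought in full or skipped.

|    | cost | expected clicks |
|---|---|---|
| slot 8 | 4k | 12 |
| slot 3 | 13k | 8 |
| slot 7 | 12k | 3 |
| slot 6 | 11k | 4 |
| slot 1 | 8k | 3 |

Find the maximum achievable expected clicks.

20

Take slot 8 and slot 3: cost 4 + 13 = 17 ≤ 18, expected clicks 12 + 8 = 20.
No other feasible combination does better.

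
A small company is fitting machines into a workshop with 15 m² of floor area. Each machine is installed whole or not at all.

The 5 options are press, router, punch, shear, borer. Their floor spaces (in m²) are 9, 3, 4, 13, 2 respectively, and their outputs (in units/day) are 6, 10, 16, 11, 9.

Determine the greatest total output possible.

35

Allowing fractional choices, the relaxed optimum would be about 40.1, but machines are indivisible.
router + punch: floor space 3 + 4 = 7 ≤ 15, output 10 + 16 = 26.
press + punch + borer: floor space 9 + 4 + 2 = 15 ≤ 15, output 6 + 16 + 9 = 31.
router + punch + borer: floor space 3 + 4 + 2 = 9 ≤ 15, output 10 + 16 + 9 = 35.
Best is router, punch, and borer with total output 35.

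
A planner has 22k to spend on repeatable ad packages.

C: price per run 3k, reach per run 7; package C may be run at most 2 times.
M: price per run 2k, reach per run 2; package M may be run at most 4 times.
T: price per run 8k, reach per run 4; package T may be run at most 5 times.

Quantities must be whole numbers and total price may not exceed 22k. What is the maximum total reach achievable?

26

This is a bounded integer knapsack.
C has the best ratio (7/3); taking only C gives at most 2×7 = 14 (stopped by the supply cap of 2).
Mixing does better — 2×C, 4×M, and 1×T: price 22 ≤ 22, reach 2·7 + 4·2 + 1·4 = 26.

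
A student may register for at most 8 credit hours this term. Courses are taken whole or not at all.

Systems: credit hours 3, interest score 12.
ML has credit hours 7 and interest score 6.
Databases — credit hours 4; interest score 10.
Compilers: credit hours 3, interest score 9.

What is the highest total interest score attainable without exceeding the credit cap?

This is a 0-1 knapsack instance.
Allowing fractional choices, the relaxed optimum would be about 26.0, but courses are indivisible.
Databases + Compilers: credit hours 4 + 3 = 7 ≤ 8, interest score 10 + 9 = 19.
Systems + Databases: credit hours 3 + 4 = 7 ≤ 8, interest score 12 + 10 = 22.
Systems + Compilers: credit hours 3 + 3 = 6 ≤ 8, interest score 12 + 9 = 21.
Best is Systems and Databases with total interest score 22.

22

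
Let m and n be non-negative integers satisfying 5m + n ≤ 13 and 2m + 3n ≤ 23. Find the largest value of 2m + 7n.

(m,n)=(1,7): 5·1+1·7=12≤13, 2·1+3·7=23≤23, objective 51.
(m,n)=(0,7): 5·0+1·7=7≤13, 2·0+3·7=21≤23, objective 49.
(m,n)=(1,6): 5·1+1·6=11≤13, 2·1+3·6=20≤23, objective 44.
The best lattice point is (1,7), giving 51.

51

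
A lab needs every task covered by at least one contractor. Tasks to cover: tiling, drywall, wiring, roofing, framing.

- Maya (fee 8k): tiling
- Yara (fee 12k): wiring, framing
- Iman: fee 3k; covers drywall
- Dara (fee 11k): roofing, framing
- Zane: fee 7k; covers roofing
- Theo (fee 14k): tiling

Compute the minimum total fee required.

30

Choose Maya, Yara, Iman, and Zane: together they cover tiling, drywall, wiring, roofing, framing — every task.
Total fee: 8 + 12 + 3 + 7 = 30.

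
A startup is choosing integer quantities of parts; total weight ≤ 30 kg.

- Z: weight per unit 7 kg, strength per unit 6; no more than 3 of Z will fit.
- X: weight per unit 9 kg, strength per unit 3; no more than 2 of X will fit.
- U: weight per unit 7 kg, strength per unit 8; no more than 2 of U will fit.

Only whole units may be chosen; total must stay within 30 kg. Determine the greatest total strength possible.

28

U has the best ratio (8/7); taking only U gives at most 2×8 = 16 (stopped by the supply cap of 2).
Mixing does better — 2×Z and 2×U: weight 28 ≤ 30, strength 2·6 + 2·8 = 28.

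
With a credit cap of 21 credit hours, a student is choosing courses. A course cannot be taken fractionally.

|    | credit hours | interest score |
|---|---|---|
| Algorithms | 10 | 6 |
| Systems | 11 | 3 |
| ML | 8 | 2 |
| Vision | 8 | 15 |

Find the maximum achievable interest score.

21

Allowing fractional choices, the relaxed optimum would be about 21.8, but courses are indivisible.
Systems + Vision: credit hours 11 + 8 = 19 ≤ 21, interest score 3 + 15 = 18.
Algorithms + Vision: credit hours 10 + 8 = 18 ≤ 21, interest score 6 + 15 = 21.
Best is Algorithms and Vision with total interest score 21.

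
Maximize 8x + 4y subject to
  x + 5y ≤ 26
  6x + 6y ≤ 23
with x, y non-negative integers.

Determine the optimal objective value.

24

(x,y)=(3,0): 1·3+5·0=3≤26, 6·3+6·0=18≤23, objective 24.
(x,y)=(2,1): 1·2+5·1=7≤26, 6·2+6·1=18≤23, objective 20.
Maximum is 24 at (x,y)=(3,0).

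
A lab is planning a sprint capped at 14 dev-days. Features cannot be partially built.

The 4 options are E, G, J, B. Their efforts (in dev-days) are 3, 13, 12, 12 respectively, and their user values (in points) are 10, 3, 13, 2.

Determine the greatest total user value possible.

13

This is a 0-1 knapsack instance.
Allowing fractional choices, the relaxed optimum would be about 21.9, but features are indivisible.
E: effort 3 ≤ 14, user value 10.
G: effort 13 ≤ 14, user value 3.
J: effort 12 ≤ 14, user value 13.
Best is J with total user value 13.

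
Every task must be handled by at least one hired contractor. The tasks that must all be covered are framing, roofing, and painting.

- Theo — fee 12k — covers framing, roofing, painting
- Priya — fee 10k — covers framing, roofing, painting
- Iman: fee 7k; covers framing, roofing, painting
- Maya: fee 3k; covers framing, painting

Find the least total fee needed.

The greedy cost-per-new-task heuristic would pick Maya and Iman for 10, but a cheaper cover exists.
Iman alone covers framing, roofing, painting — every task.
Total fee: 7.
No cover costs less than 7.

7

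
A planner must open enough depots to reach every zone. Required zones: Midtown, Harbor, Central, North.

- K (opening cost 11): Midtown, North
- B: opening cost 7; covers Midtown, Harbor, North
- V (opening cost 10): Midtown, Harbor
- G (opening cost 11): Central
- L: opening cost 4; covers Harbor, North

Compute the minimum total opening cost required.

The greedy cost-per-new-zone heuristic would pick L, B, and G for 22, but a cheaper cover exists.
Choose B and G: together they cover Midtown, Harbor, Central, North — every zone.
Total opening cost: 7 + 11 = 18.
No cover costs less than 18.

18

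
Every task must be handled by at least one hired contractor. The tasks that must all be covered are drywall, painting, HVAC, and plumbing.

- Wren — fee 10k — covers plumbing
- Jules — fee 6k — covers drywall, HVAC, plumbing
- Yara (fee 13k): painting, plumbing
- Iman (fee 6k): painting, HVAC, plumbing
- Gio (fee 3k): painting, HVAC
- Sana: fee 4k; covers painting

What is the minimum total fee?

9

Choose Jules and Gio: together they cover drywall, painting, HVAC, plumbing — every task.
Total fee: 6 + 3 = 9.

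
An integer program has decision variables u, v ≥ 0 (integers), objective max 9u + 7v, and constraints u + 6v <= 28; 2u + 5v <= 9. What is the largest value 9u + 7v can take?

36

Relaxing integrality, the LP optimum is 40.50 at (u,v) = (4.5, 0), which is not an integer point.
(u,v)=(4,0): 1·4+6·0=4≤28, 2·4+5·0=8≤9, objective 36.
(u,v)=(3,0): 1·3+6·0=3≤28, 2·3+5·0=6≤9, objective 27.
No feasible integer point exceeds 36.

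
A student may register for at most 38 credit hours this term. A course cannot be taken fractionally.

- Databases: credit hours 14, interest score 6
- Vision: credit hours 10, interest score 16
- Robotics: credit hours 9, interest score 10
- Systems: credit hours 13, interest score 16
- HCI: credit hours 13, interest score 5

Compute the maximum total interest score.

42

Vision + Systems + HCI: credit hours 10 + 13 + 13 = 36 ≤ 38, interest score 16 + 16 + 5 = 37.
Databases + Vision + Systems: credit hours 14 + 10 + 13 = 37 ≤ 38, interest score 6 + 16 + 16 = 38.
Vision + Robotics + Systems: credit hours 10 + 9 + 13 = 32 ≤ 38, interest score 16 + 10 + 16 = 42.
Best is Vision, Robotics, and Systems with total interest score 42.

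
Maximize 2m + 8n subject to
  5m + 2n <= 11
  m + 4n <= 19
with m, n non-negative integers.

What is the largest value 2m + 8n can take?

Relaxing integrality, the LP optimum is 38.00 at (m,n) = (0, 4.75), which is not an integer point.
(m,n)=(0,4): 5·0+2·4=8≤11, 1·0+4·4=16≤19, objective 32.
(m,n)=(1,3): 5·1+2·3=11≤11, 1·1+4·3=13≤19, objective 26.
(m,n)=(0,3): 5·0+2·3=6≤11, 1·0+4·3=12≤19, objective 24.
Maximum is 32 at (m,n)=(0,4).

32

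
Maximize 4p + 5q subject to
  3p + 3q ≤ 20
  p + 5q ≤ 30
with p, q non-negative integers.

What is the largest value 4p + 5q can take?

30

The continuous relaxation peaks at (0.833, 5.83) with value 32.50; rounding to a feasible lattice point costs some objective.
(p,q)=(0,6): 3·0+3·6=18≤20, 1·0+5·6=30≤30, objective 30.
(p,q)=(1,5): 3·1+3·5=18≤20, 1·1+5·5=26≤30, objective 29.
(p,q)=(0,5): 3·0+3·5=15≤20, 1·0+5·5=25≤30, objective 25.
Maximum is 30 at (p,q)=(0,6).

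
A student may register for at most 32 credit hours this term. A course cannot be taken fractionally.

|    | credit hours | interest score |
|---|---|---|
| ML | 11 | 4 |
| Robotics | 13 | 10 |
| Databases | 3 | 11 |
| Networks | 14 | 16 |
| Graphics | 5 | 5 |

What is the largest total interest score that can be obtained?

Robotics + Databases + Networks: credit hours 13 + 3 + 14 = 30 ≤ 32, interest score 10 + 11 + 16 = 37.
Databases + Networks + Graphics: credit hours 3 + 14 + 5 = 22 ≤ 32, interest score 11 + 16 + 5 = 32.
Best is Robotics, Databases, and Networks with total interest score 37.

37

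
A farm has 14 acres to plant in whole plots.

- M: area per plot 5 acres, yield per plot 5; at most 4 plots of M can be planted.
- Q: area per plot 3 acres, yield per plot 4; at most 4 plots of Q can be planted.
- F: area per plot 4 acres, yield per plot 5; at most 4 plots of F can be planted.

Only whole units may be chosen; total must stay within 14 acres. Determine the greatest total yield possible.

3×Q and 1×F: area 13 ≤ 14, yield 3·4 + 1·5 = 17.
2×Q and 2×F: area 14 ≤ 14, yield 2·4 + 2·5 = 18.
Best is 18.

18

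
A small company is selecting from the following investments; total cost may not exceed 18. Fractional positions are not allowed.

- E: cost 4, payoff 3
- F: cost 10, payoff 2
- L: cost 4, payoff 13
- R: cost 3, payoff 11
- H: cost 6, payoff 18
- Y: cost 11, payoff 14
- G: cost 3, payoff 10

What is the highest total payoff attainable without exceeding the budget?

Treat it as a binary knapsack problem.
Take L, R, H, and G: cost 4 + 3 + 6 + 3 = 16 ≤ 18, payoff 13 + 11 + 18 + 10 = 52.
No other feasible combination does better.

52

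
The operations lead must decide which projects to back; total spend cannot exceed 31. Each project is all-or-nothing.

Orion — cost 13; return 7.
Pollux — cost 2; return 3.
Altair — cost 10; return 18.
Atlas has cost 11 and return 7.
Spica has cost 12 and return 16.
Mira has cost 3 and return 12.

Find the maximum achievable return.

This is a 0-1 knapsack instance.
Allowing fractional choices, the relaxed optimum would be about 51.5, but projects are indivisible.
Pollux + Altair + Spica + Mira: cost 2 + 10 + 12 + 3 = 27 ≤ 31, return 3 + 18 + 16 + 12 = 49.
Altair + Spica + Mira: cost 10 + 12 + 3 = 25 ≤ 31, return 18 + 16 + 12 = 46.
Pollux + Altair + Atlas + Mira: cost 2 + 10 + 11 + 3 = 26 ≤ 31, return 3 + 18 + 7 + 12 = 40.
Best is Pollux, Altair, Spica, and Mira with total return 49.

49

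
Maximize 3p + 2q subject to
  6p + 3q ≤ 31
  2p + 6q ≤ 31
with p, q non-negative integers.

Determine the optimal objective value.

The continuous relaxation peaks at (3.1, 4.13) with value 17.57; rounding to a feasible lattice point costs some objective.
(p,q)=(3,4) is feasible, giving 17.
(p,q)=(3,3) is feasible, giving 15.
(p,q)=(2,4) is feasible, giving 14.
The best lattice point is (3,4), giving 17.

17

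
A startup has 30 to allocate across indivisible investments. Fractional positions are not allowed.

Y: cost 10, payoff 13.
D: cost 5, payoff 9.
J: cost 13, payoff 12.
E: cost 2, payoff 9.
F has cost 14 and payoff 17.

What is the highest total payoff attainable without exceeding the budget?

Take Y, D, J, and E: cost 10 + 5 + 13 + 2 = 30 ≤ 30, payoff 13 + 9 + 12 + 9 = 43.
No other feasible combination does better.

43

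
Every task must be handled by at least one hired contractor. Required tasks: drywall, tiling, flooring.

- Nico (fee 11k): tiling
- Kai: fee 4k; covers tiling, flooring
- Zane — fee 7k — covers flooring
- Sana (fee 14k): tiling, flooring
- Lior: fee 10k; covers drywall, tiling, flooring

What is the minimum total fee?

10

The greedy cost-per-new-task heuristic would pick Kai and Lior for 14, but a cheaper cover exists.
Lior alone covers drywall, tiling, flooring — every task.
Total fee: 10.
No cover costs less than 10.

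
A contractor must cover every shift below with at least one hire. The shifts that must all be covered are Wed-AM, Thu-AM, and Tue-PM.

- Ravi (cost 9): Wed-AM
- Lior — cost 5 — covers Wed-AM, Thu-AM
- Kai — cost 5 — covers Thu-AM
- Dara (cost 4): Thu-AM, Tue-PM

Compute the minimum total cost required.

9

Choose Lior and Dara: together they cover Wed-AM, Thu-AM, Tue-PM — every shift.
Total cost: 5 + 4 = 9.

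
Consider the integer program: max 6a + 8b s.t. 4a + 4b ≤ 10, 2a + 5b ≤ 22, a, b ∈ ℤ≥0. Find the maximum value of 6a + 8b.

(a,b)=(0,2): 4·0+4·2=8≤10, 2·0+5·2=10≤22, objective 16.
(a,b)=(1,1): 4·1+4·1=8≤10, 2·1+5·1=7≤22, objective 14.
Maximum is 16 at (a,b)=(0,2).

16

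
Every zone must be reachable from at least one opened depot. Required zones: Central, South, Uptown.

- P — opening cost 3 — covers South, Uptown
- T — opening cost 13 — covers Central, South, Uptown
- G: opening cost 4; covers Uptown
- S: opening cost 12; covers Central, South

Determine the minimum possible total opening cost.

The greedy cost-per-new-zone heuristic would pick P and S for 15, but a cheaper cover exists.
T alone covers Central, South, Uptown — every zone.
Total opening cost: 13.
No cover costs less than 13.

13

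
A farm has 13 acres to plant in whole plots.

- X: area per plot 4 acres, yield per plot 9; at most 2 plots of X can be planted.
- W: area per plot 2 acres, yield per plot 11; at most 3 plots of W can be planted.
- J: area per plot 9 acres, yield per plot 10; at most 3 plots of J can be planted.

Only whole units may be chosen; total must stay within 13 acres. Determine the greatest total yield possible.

This is a bounded integer knapsack.
2×X and 2×W: area 12 ≤ 13, yield 2·9 + 2·11 = 40.
1×X and 3×W: area 10 ≤ 13, yield 1·9 + 3·11 = 42.
Best is 42.

42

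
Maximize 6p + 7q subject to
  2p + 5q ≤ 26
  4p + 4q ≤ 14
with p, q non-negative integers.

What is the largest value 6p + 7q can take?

The continuous relaxation peaks at (0, 3.5) with value 24.50; rounding to a feasible lattice point costs some objective.
(p,q)=(0,3): 2·0+5·3=15≤26, 4·0+4·3=12≤14, objective 21.
(p,q)=(1,2): 2·1+5·2=12≤26, 4·1+4·2=12≤14, objective 20.
Maximum is 21 at (p,q)=(0,3).

21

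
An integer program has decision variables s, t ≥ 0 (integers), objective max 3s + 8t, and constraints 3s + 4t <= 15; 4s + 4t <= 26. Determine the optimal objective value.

27

Relaxing integrality, the LP optimum is 30.00 at (s,t) = (0, 3.75), which is not an integer point.
(s,t)=(1,3): 3·1+4·3=15≤15, 4·1+4·3=16≤26, objective 27.
(s,t)=(0,3): 3·0+4·3=12≤15, 4·0+4·3=12≤26, objective 24.
(s,t)=(2,2): 3·2+4·2=14≤15, 4·2+4·2=16≤26, objective 22.
Maximum is 27 at (s,t)=(1,3).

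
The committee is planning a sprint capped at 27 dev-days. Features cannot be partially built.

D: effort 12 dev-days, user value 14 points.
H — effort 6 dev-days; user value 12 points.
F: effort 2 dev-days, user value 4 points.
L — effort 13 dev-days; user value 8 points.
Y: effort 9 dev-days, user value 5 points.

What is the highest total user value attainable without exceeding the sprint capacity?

D + H + Y: effort 12 + 6 + 9 = 27 ≤ 27, user value 14 + 12 + 5 = 31.
D + H: effort 12 + 6 = 18 ≤ 27, user value 14 + 12 = 26.
D + H + F: effort 12 + 6 + 2 = 20 ≤ 27, user value 14 + 12 + 4 = 30.
Best is D, H, and Y with total user value 31.

31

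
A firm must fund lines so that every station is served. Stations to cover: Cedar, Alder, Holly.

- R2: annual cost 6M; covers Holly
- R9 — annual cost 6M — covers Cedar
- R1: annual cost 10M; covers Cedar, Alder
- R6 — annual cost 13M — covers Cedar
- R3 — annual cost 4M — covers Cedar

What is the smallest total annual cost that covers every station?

16

The greedy cost-per-new-station heuristic would pick R3, R2, and R1 for 20, but a cheaper cover exists.
Choose R2 and R1: together they cover Cedar, Alder, Holly — every station.
Total annual cost: 6 + 10 = 16.
No cover costs less than 16.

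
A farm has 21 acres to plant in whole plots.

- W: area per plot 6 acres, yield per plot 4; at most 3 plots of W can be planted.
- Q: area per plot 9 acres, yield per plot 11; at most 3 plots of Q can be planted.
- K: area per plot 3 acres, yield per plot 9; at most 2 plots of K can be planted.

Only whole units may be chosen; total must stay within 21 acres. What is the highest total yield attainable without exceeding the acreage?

33

Take 1×W, 1×Q, and 2×K: area 21 ≤ 21, yield 1·4 + 1·11 + 2·9 = 33.
K has the best ratio (9/3) and is taken to its limit of 2; remaining capacity is filled optimally with the others.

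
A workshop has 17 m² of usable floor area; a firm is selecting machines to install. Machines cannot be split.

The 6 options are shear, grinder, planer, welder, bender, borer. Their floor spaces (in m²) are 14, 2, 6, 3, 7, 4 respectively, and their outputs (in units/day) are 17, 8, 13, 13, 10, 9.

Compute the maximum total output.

Allowing fractional choices, the relaxed optimum would be about 45.9, but machines are indivisible.
planer + welder + bender: floor space 6 + 3 + 7 = 16 ≤ 17, output 13 + 13 + 10 = 36.
grinder + welder + bender + borer: floor space 2 + 3 + 7 + 4 = 16 ≤ 17, output 8 + 13 + 10 + 9 = 40.
grinder + planer + welder + borer: floor space 2 + 6 + 3 + 4 = 15 ≤ 17, output 8 + 13 + 13 + 9 = 43.
Best is grinder, planer, welder, and borer with total output 43.

43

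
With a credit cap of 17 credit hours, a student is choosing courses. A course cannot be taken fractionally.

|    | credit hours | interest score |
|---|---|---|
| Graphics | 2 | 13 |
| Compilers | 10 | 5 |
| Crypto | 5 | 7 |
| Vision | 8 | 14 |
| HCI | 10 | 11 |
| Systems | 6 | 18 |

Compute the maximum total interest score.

45

Graphics + Vision + Systems: credit hours 2 + 8 + 6 = 16 ≤ 17, interest score 13 + 14 + 18 = 45.
Graphics + Crypto + Systems: credit hours 2 + 5 + 6 = 13 ≤ 17, interest score 13 + 7 + 18 = 38.
Graphics + Crypto + Vision: credit hours 2 + 5 + 8 = 15 ≤ 17, interest score 13 + 7 + 14 = 34.
Best is Graphics, Vision, and Systems with total interest score 45.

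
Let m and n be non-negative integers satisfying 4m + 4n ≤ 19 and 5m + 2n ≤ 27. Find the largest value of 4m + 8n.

32

Relaxing integrality, the LP optimum is 38.00 at (m,n) = (0, 4.75), which is not an integer point.
(m,n)=(0,4): 4·0+4·4=16≤19, 5·0+2·4=8≤27, objective 32.
(m,n)=(1,3): 4·1+4·3=16≤19, 5·1+2·3=11≤27, objective 28.
(m,n)=(0,3): 4·0+4·3=12≤19, 5·0+2·3=6≤27, objective 24.
No feasible integer point exceeds 32.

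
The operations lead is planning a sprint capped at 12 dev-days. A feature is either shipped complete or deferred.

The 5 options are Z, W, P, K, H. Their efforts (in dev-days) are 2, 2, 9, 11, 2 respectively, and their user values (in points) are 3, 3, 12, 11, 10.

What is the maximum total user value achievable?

Z + W + H: effort 2 + 2 + 2 = 6 ≤ 12, user value 3 + 3 + 10 = 16.
P + H: effort 9 + 2 = 11 ≤ 12, user value 12 + 10 = 22.
Best is P and H with total user value 22.

22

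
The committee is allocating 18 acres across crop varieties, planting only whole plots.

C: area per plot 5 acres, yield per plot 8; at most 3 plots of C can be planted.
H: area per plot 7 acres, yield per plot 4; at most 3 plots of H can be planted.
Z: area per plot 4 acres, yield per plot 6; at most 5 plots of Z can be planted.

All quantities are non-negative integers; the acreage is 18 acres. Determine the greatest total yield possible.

28

2×C and 2×Z: area 18 ≤ 18, yield 2·8 + 2·6 = 28.
1×C and 3×Z: area 17 ≤ 18, yield 1·8 + 3·6 = 26.
Best is 28.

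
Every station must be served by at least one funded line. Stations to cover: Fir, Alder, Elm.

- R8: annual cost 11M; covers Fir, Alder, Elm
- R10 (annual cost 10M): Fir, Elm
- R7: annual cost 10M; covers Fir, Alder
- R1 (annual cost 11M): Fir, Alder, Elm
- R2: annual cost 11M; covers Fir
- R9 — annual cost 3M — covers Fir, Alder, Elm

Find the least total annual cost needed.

3

This is a weighted set-cover instance.
R9 alone covers Fir, Alder, Elm — every station.
Total annual cost: 3.
No cover costs less than 3.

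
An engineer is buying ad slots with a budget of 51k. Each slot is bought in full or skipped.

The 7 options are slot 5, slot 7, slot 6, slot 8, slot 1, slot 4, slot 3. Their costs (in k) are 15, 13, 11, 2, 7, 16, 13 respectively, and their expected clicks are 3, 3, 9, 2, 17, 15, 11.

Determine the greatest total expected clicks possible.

54

Allowing fractional choices, the relaxed optimum would be about 54.5, but ad slots are indivisible.
slot 6 + slot 1 + slot 4 + slot 3: cost 11 + 7 + 16 + 13 = 47 ≤ 51, expected clicks 9 + 17 + 15 + 11 = 52.
slot 7 + slot 8 + slot 1 + slot 4 + slot 3: cost 13 + 2 + 7 + 16 + 13 = 51 ≤ 51, expected clicks 3 + 2 + 17 + 15 + 11 = 48.
slot 6 + slot 8 + slot 1 + slot 4 + slot 3: cost 11 + 2 + 7 + 16 + 13 = 49 ≤ 51, expected clicks 9 + 2 + 17 + 15 + 11 = 54.
Best is slot 6, slot 8, slot 1, slot 4, and slot 3 with total expected clicks 54.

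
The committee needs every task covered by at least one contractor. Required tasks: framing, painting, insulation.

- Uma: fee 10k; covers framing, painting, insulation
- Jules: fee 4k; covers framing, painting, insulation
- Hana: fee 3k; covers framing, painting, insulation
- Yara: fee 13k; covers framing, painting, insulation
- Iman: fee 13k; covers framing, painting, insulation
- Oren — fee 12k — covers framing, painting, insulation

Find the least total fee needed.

3

Hana alone covers framing, painting, insulation — every task.
Total fee: 3.
No cover costs less than 3.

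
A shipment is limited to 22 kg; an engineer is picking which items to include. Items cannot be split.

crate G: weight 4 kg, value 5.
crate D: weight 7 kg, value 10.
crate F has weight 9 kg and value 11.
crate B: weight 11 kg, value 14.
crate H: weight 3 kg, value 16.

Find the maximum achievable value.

40

This is an integer program with binary decision variables.
crate G + crate B + crate H: weight 4 + 11 + 3 = 18 ≤ 22, value 5 + 14 + 16 = 35.
crate D + crate B + crate H: weight 7 + 11 + 3 = 21 ≤ 22, value 10 + 14 + 16 = 40.
crate D + crate F + crate H: weight 7 + 9 + 3 = 19 ≤ 22, value 10 + 11 + 16 = 37.
Best is crate D, crate B, and crate H with total value 40.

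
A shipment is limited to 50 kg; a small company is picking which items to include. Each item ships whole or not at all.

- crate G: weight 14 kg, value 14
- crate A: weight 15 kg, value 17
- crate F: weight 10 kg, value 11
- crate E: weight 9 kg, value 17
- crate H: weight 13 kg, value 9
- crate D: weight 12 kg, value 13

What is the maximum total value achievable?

This is an integer program with binary decision variables.
Allowing fractional choices, the relaxed optimum would be about 62.0, but items are indivisible.
crate A + crate F + crate E + crate D: weight 15 + 10 + 9 + 12 = 46 ≤ 50, value 17 + 11 + 17 + 13 = 58.
crate G + crate A + crate F + crate E: weight 14 + 15 + 10 + 9 = 48 ≤ 50, value 14 + 17 + 11 + 17 = 59.
crate G + crate A + crate E + crate D: weight 14 + 15 + 9 + 12 = 50 ≤ 50, value 14 + 17 + 17 + 13 = 61.
Best is crate G, crate A, crate E, and crate D with total value 61.

61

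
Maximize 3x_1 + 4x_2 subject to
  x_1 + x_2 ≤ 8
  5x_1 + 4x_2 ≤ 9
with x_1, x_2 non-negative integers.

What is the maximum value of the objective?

(x_1,x_2)=(0,2): 1·0+1·2=2≤8, 5·0+4·2=8≤9, objective 8.
(x_1,x_2)=(1,1): 1·1+1·1=2≤8, 5·1+4·1=9≤9, objective 7.
(x_1,x_2)=(0,1): 1·0+1·1=1≤8, 5·0+4·1=4≤9, objective 4.
The best lattice point is (0,2), giving 8.

8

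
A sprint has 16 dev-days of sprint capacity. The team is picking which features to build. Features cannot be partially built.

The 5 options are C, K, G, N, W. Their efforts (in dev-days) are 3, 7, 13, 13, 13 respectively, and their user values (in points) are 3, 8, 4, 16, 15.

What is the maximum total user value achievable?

This is an integer program with binary decision variables.
C + W: effort 3 + 13 = 16 ≤ 16, user value 3 + 15 = 18.
C + N: effort 3 + 13 = 16 ≤ 16, user value 3 + 16 = 19.
Best is C and N with total user value 19.

19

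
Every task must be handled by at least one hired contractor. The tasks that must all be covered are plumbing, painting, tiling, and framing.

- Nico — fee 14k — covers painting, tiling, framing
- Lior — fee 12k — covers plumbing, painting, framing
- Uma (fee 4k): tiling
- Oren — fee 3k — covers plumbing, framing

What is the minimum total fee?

Choose Lior and Uma: together they cover plumbing, painting, tiling, framing — every task.
Total fee: 12 + 4 = 16.

16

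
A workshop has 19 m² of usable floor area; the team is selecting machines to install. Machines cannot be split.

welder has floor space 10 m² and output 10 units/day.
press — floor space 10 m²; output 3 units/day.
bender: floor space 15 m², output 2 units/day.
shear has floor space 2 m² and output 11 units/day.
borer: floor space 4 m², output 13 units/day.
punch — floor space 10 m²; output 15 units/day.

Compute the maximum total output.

Take shear, borer, and punch: floor space 2 + 4 + 10 = 16 ≤ 19, output 11 + 13 + 15 = 39.
No other feasible combination does better.

39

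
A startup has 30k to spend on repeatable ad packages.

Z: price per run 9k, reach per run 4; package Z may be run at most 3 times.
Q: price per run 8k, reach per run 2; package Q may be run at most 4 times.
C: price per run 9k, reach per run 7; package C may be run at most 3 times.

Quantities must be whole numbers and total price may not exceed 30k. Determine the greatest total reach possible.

21

1×Z and 2×C: price 27 ≤ 30, reach 1·4 + 2·7 = 18.
3×C: price 27 ≤ 30, reach 3·7 = 21.
Best is 21.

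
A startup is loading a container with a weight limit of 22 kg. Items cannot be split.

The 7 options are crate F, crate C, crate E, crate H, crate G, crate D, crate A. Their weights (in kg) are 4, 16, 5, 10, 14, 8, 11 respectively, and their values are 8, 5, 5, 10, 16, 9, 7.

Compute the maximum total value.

crate G + crate D: weight 14 + 8 = 22 ≤ 22, value 16 + 9 = 25.
crate F + crate G: weight 4 + 14 = 18 ≤ 22, value 8 + 16 = 24.
crate F + crate H + crate D: weight 4 + 10 + 8 = 22 ≤ 22, value 8 + 10 + 9 = 27.
Best is crate F, crate H, and crate D with total value 27.

27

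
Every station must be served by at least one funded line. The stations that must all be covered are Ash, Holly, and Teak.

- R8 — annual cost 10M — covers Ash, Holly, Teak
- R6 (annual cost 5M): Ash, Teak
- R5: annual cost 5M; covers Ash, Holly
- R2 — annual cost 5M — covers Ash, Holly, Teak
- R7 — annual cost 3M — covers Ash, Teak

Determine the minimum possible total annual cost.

The greedy cost-per-new-station heuristic would pick R7 and R5 for 8, but a cheaper cover exists.
R2 alone covers Ash, Holly, Teak — every station.
Total annual cost: 5.
No cover costs less than 5.

5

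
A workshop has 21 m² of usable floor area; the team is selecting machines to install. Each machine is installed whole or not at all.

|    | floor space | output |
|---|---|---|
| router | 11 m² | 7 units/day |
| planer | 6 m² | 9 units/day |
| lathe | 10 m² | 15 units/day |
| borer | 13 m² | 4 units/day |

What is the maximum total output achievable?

This is a 0-1 knapsack instance.
planer + lathe: floor space 6 + 10 = 16 ≤ 21, output 9 + 15 = 24.
router + lathe: floor space 11 + 10 = 21 ≤ 21, output 7 + 15 = 22.
Best is planer and lathe with total output 24.

24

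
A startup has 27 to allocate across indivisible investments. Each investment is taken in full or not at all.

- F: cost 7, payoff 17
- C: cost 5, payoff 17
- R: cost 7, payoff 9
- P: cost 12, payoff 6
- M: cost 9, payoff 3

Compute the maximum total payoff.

43

This is a 0-1 knapsack instance.
F + C + R: cost 7 + 5 + 7 = 19 ≤ 27, payoff 17 + 17 + 9 = 43.
F + C + P: cost 7 + 5 + 12 = 24 ≤ 27, payoff 17 + 17 + 6 = 40.
F + C + M: cost 7 + 5 + 9 = 21 ≤ 27, payoff 17 + 17 + 3 = 37.
Best is F, C, and R with total payoff 43.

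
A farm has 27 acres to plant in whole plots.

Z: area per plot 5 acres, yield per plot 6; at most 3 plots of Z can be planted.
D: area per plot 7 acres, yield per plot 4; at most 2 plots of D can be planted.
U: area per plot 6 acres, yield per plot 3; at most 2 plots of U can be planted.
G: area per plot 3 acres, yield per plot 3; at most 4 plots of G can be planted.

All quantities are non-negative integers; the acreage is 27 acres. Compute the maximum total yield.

This is a bounded integer knapsack.
Take 3×Z and 4×G: area 27 ≤ 27, yield 3·6 + 4·3 = 30.
Z has the best ratio (6/5) and is taken to its limit of 3; remaining capacity is filled optimally with the others.

30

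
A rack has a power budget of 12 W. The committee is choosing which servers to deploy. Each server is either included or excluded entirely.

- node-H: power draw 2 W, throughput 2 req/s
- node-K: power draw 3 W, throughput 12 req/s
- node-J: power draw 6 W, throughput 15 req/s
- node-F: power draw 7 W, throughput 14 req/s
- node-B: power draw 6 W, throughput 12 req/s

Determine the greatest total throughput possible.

Take node-H, node-K, and node-J: power draw 2 + 3 + 6 = 11 ≤ 12, throughput 2 + 12 + 15 = 29.
No other feasible combination does better.

29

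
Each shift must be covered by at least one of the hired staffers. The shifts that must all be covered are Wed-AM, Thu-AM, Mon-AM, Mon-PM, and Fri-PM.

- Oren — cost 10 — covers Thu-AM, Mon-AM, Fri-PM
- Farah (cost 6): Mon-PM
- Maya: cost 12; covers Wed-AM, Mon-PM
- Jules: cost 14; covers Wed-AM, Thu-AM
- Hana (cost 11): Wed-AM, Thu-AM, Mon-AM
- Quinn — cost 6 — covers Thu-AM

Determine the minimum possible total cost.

22

The greedy cost-per-new-shift heuristic would pick Oren, Farah, and Hana for 27, but a cheaper cover exists.
Choose Oren and Maya: together they cover Wed-AM, Thu-AM, Mon-AM, Mon-PM, Fri-PM — every shift.
Total cost: 10 + 12 = 22.
No cover costs less than 22.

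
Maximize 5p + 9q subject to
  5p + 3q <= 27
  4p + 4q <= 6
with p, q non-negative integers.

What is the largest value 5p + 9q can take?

9

(p,q)=(0,1) is feasible, giving 9.
(p,q)=(1,0) is feasible, giving 5.
(p,q)=(0,0) is feasible, giving 0.
Maximum is 9 at (p,q)=(0,1).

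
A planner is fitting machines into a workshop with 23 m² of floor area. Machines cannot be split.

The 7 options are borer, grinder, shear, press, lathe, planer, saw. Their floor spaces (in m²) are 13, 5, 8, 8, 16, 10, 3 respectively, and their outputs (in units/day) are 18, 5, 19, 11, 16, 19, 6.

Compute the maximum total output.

Take shear, planer, and saw: floor space 8 + 10 + 3 = 21 ≤ 23, output 19 + 19 + 6 = 44.
No other feasible combination does better.

44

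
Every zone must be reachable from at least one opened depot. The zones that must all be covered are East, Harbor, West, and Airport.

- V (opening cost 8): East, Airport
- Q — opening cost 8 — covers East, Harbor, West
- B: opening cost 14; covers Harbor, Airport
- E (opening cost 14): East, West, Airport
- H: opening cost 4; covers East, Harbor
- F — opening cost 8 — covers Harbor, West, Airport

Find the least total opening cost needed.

Choose H and F: together they cover East, Harbor, West, Airport — every zone.
Total opening cost: 4 + 8 = 12.
No cover costs less than 12.

12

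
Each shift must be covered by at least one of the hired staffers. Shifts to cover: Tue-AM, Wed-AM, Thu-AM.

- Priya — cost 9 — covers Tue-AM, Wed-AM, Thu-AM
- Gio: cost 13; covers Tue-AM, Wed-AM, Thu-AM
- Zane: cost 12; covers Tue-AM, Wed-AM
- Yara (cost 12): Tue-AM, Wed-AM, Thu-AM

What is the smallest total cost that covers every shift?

Priya alone covers Tue-AM, Wed-AM, Thu-AM — every shift.
Total cost: 9.
No cover costs less than 9.

9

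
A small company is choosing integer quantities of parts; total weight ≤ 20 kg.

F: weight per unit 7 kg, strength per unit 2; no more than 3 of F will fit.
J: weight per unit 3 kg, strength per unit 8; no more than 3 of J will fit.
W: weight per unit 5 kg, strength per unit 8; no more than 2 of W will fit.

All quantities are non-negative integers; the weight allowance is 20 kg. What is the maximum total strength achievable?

J has the best ratio (8/3); taking only J gives at most 3×8 = 24 (stopped by the supply cap of 3).
Mixing does better — 3×J and 2×W: weight 19 ≤ 20, strength 3·8 + 2·8 = 40.

40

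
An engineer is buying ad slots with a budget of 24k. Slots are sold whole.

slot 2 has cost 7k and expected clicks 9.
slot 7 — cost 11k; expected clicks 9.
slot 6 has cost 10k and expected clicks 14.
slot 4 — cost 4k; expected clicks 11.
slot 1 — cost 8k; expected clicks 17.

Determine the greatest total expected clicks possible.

42

Take slot 6, slot 4, and slot 1: cost 10 + 4 + 8 = 22 ≤ 24, expected clicks 14 + 11 + 17 = 42.
No other feasible combination does better.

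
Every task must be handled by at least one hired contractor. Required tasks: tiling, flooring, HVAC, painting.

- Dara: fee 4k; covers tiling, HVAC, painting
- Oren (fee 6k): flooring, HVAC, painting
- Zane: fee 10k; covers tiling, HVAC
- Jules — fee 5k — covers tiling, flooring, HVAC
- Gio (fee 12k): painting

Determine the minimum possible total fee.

Choose Dara and Jules: together they cover tiling, flooring, HVAC, painting — every task.
Total fee: 4 + 5 = 9.
No cover costs less than 9.

9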